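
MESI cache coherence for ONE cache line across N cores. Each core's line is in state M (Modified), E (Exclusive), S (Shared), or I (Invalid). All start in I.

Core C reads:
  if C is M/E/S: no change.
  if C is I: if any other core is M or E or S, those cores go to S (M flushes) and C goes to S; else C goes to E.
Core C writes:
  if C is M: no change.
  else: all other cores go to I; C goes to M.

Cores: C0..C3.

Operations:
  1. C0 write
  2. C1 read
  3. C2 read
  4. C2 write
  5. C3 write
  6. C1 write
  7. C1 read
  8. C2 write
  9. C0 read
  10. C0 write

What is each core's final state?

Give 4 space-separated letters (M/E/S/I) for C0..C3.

Answer: M I I I

Derivation:
Op 1: C0 write [C0 write: invalidate none -> C0=M] -> [M,I,I,I]
Op 2: C1 read [C1 read from I: others=['C0=M'] -> C1=S, others downsized to S] -> [S,S,I,I]
Op 3: C2 read [C2 read from I: others=['C0=S', 'C1=S'] -> C2=S, others downsized to S] -> [S,S,S,I]
Op 4: C2 write [C2 write: invalidate ['C0=S', 'C1=S'] -> C2=M] -> [I,I,M,I]
Op 5: C3 write [C3 write: invalidate ['C2=M'] -> C3=M] -> [I,I,I,M]
Op 6: C1 write [C1 write: invalidate ['C3=M'] -> C1=M] -> [I,M,I,I]
Op 7: C1 read [C1 read: already in M, no change] -> [I,M,I,I]
Op 8: C2 write [C2 write: invalidate ['C1=M'] -> C2=M] -> [I,I,M,I]
Op 9: C0 read [C0 read from I: others=['C2=M'] -> C0=S, others downsized to S] -> [S,I,S,I]
Op 10: C0 write [C0 write: invalidate ['C2=S'] -> C0=M] -> [M,I,I,I]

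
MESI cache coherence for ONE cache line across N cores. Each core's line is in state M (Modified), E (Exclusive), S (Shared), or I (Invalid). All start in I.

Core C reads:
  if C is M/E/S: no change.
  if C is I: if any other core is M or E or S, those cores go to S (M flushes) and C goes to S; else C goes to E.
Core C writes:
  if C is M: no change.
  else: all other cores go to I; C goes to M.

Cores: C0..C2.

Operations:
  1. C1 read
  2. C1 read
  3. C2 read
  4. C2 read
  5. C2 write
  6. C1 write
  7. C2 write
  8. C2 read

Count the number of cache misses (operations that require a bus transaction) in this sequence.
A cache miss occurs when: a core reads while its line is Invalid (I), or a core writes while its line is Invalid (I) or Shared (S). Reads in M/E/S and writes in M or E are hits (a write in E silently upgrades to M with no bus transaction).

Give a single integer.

Answer: 5

Derivation:
Op 1: C1 read [C1 read from I: no other sharers -> C1=E (exclusive)] -> [I,E,I] [MISS #1: read from I]
Op 2: C1 read [C1 read: already in E, no change] -> [I,E,I] [hit: read from E]
Op 3: C2 read [C2 read from I: others=['C1=E'] -> C2=S, others downsized to S] -> [I,S,S] [MISS #2: read from I]
Op 4: C2 read [C2 read: already in S, no change] -> [I,S,S] [hit: read from S]
Op 5: C2 write [C2 write: invalidate ['C1=S'] -> C2=M] -> [I,I,M] [MISS #3: write from S]
Op 6: C1 write [C1 write: invalidate ['C2=M'] -> C1=M] -> [I,M,I] [MISS #4: write from I]
Op 7: C2 write [C2 write: invalidate ['C1=M'] -> C2=M] -> [I,I,M] [MISS #5: write from I]
Op 8: C2 read [C2 read: already in M, no change] -> [I,I,M] [hit: read from M]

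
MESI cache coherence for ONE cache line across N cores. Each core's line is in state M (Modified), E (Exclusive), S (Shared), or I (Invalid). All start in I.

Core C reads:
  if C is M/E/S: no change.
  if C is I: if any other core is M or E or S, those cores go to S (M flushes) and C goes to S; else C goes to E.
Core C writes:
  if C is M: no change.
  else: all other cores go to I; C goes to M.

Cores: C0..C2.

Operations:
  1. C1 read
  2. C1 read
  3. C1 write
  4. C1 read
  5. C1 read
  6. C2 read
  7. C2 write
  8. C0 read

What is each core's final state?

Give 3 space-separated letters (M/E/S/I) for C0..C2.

Answer: S I S

Derivation:
Op 1: C1 read [C1 read from I: no other sharers -> C1=E (exclusive)] -> [I,E,I]
Op 2: C1 read [C1 read: already in E, no change] -> [I,E,I]
Op 3: C1 write [C1 write: invalidate none -> C1=M] -> [I,M,I]
Op 4: C1 read [C1 read: already in M, no change] -> [I,M,I]
Op 5: C1 read [C1 read: already in M, no change] -> [I,M,I]
Op 6: C2 read [C2 read from I: others=['C1=M'] -> C2=S, others downsized to S] -> [I,S,S]
Op 7: C2 write [C2 write: invalidate ['C1=S'] -> C2=M] -> [I,I,M]
Op 8: C0 read [C0 read from I: others=['C2=M'] -> C0=S, others downsized to S] -> [S,I,S]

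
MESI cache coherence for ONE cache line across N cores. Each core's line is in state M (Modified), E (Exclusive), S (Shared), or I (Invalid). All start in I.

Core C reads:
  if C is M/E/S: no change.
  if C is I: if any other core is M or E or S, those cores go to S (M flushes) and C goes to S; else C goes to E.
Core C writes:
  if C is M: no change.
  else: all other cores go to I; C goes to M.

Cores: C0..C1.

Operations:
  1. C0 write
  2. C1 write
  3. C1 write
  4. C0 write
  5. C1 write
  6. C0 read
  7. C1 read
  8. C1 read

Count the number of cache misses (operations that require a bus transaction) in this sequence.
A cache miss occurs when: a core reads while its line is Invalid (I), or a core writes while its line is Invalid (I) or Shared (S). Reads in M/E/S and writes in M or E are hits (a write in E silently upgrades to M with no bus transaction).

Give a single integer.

Answer: 5

Derivation:
Op 1: C0 write [C0 write: invalidate none -> C0=M] -> [M,I] [MISS #1: write from I]
Op 2: C1 write [C1 write: invalidate ['C0=M'] -> C1=M] -> [I,M] [MISS #2: write from I]
Op 3: C1 write [C1 write: already M (modified), no change] -> [I,M] [hit: write from M]
Op 4: C0 write [C0 write: invalidate ['C1=M'] -> C0=M] -> [M,I] [MISS #3: write from I]
Op 5: C1 write [C1 write: invalidate ['C0=M'] -> C1=M] -> [I,M] [MISS #4: write from I]
Op 6: C0 read [C0 read from I: others=['C1=M'] -> C0=S, others downsized to S] -> [S,S] [MISS #5: read from I]
Op 7: C1 read [C1 read: already in S, no change] -> [S,S] [hit: read from S]
Op 8: C1 read [C1 read: already in S, no change] -> [S,S] [hit: read from S]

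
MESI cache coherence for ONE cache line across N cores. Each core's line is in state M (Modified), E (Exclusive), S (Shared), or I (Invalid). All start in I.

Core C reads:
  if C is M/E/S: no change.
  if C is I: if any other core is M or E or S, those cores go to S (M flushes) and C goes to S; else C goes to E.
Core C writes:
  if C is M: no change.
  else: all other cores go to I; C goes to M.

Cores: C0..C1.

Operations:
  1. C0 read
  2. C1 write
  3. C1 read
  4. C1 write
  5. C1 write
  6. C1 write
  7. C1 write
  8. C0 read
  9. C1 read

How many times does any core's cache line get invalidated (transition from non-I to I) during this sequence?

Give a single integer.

Answer: 1

Derivation:
Op 1: C0 read [C0 read from I: no other sharers -> C0=E (exclusive)] -> [E,I] (invalidations this op: 0; running total: 0)
Op 2: C1 write [C1 write: invalidate ['C0=E'] -> C1=M] -> [I,M] (invalidations this op: 1; running total: 1)
Op 3: C1 read [C1 read: already in M, no change] -> [I,M] (invalidations this op: 0; running total: 1)
Op 4: C1 write [C1 write: already M (modified), no change] -> [I,M] (invalidations this op: 0; running total: 1)
Op 5: C1 write [C1 write: already M (modified), no change] -> [I,M] (invalidations this op: 0; running total: 1)
Op 6: C1 write [C1 write: already M (modified), no change] -> [I,M] (invalidations this op: 0; running total: 1)
Op 7: C1 write [C1 write: already M (modified), no change] -> [I,M] (invalidations this op: 0; running total: 1)
Op 8: C0 read [C0 read from I: others=['C1=M'] -> C0=S, others downsized to S] -> [S,S] (invalidations this op: 0; running total: 1)
Op 9: C1 read [C1 read: already in S, no change] -> [S,S] (invalidations this op: 0; running total: 1)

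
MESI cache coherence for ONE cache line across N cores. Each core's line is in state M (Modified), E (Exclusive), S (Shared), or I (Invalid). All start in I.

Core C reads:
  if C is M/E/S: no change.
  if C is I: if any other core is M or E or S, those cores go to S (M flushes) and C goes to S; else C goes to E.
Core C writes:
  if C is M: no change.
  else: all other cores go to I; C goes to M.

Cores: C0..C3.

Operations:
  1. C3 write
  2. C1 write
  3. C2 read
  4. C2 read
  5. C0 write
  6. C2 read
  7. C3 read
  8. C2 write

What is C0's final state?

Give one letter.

Answer: I

Derivation:
Op 1: C3 write [C3 write: invalidate none -> C3=M] -> [I,I,I,M]
Op 2: C1 write [C1 write: invalidate ['C3=M'] -> C1=M] -> [I,M,I,I]
Op 3: C2 read [C2 read from I: others=['C1=M'] -> C2=S, others downsized to S] -> [I,S,S,I]
Op 4: C2 read [C2 read: already in S, no change] -> [I,S,S,I]
Op 5: C0 write [C0 write: invalidate ['C1=S', 'C2=S'] -> C0=M] -> [M,I,I,I]
Op 6: C2 read [C2 read from I: others=['C0=M'] -> C2=S, others downsized to S] -> [S,I,S,I]
Op 7: C3 read [C3 read from I: others=['C0=S', 'C2=S'] -> C3=S, others downsized to S] -> [S,I,S,S]
Op 8: C2 write [C2 write: invalidate ['C0=S', 'C3=S'] -> C2=M] -> [I,I,M,I]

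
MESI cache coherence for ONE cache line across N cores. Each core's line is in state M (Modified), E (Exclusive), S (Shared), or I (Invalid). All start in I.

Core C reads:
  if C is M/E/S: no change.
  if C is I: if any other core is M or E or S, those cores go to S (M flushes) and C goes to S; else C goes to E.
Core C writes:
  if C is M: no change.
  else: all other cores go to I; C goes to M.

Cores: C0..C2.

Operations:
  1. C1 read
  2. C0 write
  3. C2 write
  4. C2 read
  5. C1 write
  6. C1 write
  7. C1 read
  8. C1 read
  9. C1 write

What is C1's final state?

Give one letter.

Answer: M

Derivation:
Op 1: C1 read [C1 read from I: no other sharers -> C1=E (exclusive)] -> [I,E,I]
Op 2: C0 write [C0 write: invalidate ['C1=E'] -> C0=M] -> [M,I,I]
Op 3: C2 write [C2 write: invalidate ['C0=M'] -> C2=M] -> [I,I,M]
Op 4: C2 read [C2 read: already in M, no change] -> [I,I,M]
Op 5: C1 write [C1 write: invalidate ['C2=M'] -> C1=M] -> [I,M,I]
Op 6: C1 write [C1 write: already M (modified), no change] -> [I,M,I]
Op 7: C1 read [C1 read: already in M, no change] -> [I,M,I]
Op 8: C1 read [C1 read: already in M, no change] -> [I,M,I]
Op 9: C1 write [C1 write: already M (modified), no change] -> [I,M,I]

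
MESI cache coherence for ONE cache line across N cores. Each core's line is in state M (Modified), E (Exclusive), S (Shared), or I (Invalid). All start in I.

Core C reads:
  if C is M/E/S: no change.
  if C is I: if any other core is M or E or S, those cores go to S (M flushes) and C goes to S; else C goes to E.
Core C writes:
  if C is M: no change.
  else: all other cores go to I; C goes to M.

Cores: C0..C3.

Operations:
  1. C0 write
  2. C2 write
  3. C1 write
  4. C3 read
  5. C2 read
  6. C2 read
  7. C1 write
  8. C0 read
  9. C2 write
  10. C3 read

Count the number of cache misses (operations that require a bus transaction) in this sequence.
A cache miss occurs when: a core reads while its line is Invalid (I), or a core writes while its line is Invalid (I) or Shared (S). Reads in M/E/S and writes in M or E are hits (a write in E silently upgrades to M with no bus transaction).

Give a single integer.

Answer: 9

Derivation:
Op 1: C0 write [C0 write: invalidate none -> C0=M] -> [M,I,I,I] [MISS #1: write from I]
Op 2: C2 write [C2 write: invalidate ['C0=M'] -> C2=M] -> [I,I,M,I] [MISS #2: write from I]
Op 3: C1 write [C1 write: invalidate ['C2=M'] -> C1=M] -> [I,M,I,I] [MISS #3: write from I]
Op 4: C3 read [C3 read from I: others=['C1=M'] -> C3=S, others downsized to S] -> [I,S,I,S] [MISS #4: read from I]
Op 5: C2 read [C2 read from I: others=['C1=S', 'C3=S'] -> C2=S, others downsized to S] -> [I,S,S,S] [MISS #5: read from I]
Op 6: C2 read [C2 read: already in S, no change] -> [I,S,S,S] [hit: read from S]
Op 7: C1 write [C1 write: invalidate ['C2=S', 'C3=S'] -> C1=M] -> [I,M,I,I] [MISS #6: write from S]
Op 8: C0 read [C0 read from I: others=['C1=M'] -> C0=S, others downsized to S] -> [S,S,I,I] [MISS #7: read from I]
Op 9: C2 write [C2 write: invalidate ['C0=S', 'C1=S'] -> C2=M] -> [I,I,M,I] [MISS #8: write from I]
Op 10: C3 read [C3 read from I: others=['C2=M'] -> C3=S, others downsized to S] -> [I,I,S,S] [MISS #9: read from I]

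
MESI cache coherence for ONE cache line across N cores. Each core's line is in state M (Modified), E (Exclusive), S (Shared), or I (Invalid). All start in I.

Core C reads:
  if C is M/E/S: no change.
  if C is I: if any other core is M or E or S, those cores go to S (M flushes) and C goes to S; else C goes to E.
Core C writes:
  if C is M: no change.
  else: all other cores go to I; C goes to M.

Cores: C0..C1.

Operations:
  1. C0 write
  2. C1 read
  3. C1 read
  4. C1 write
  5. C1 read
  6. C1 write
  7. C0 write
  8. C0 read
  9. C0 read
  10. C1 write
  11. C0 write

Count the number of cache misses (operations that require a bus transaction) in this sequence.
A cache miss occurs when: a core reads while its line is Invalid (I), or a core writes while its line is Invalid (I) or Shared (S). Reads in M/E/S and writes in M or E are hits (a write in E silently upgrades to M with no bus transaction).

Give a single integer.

Op 1: C0 write [C0 write: invalidate none -> C0=M] -> [M,I] [MISS #1: write from I]
Op 2: C1 read [C1 read from I: others=['C0=M'] -> C1=S, others downsized to S] -> [S,S] [MISS #2: read from I]
Op 3: C1 read [C1 read: already in S, no change] -> [S,S] [hit: read from S]
Op 4: C1 write [C1 write: invalidate ['C0=S'] -> C1=M] -> [I,M] [MISS #3: write from S]
Op 5: C1 read [C1 read: already in M, no change] -> [I,M] [hit: read from M]
Op 6: C1 write [C1 write: already M (modified), no change] -> [I,M] [hit: write from M]
Op 7: C0 write [C0 write: invalidate ['C1=M'] -> C0=M] -> [M,I] [MISS #4: write from I]
Op 8: C0 read [C0 read: already in M, no change] -> [M,I] [hit: read from M]
Op 9: C0 read [C0 read: already in M, no change] -> [M,I] [hit: read from M]
Op 10: C1 write [C1 write: invalidate ['C0=M'] -> C1=M] -> [I,M] [MISS #5: write from I]
Op 11: C0 write [C0 write: invalidate ['C1=M'] -> C0=M] -> [M,I] [MISS #6: write from I]

Answer: 6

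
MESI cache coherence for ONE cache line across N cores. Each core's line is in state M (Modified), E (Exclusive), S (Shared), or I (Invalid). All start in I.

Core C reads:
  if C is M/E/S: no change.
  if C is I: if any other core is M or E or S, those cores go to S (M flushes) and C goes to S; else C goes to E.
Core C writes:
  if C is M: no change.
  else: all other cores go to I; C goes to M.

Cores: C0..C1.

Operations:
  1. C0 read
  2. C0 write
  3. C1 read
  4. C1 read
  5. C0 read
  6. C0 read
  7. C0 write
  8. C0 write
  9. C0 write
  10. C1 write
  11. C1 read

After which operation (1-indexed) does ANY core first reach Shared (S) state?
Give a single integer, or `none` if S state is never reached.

Answer: 3

Derivation:
Op 1: C0 read [C0 read from I: no other sharers -> C0=E (exclusive)] -> [E,I]
Op 2: C0 write [C0 write: invalidate none -> C0=M] -> [M,I]
Op 3: C1 read [C1 read from I: others=['C0=M'] -> C1=S, others downsized to S] -> [S,S]
  -> First S state at op 3; remaining ops need not be traced.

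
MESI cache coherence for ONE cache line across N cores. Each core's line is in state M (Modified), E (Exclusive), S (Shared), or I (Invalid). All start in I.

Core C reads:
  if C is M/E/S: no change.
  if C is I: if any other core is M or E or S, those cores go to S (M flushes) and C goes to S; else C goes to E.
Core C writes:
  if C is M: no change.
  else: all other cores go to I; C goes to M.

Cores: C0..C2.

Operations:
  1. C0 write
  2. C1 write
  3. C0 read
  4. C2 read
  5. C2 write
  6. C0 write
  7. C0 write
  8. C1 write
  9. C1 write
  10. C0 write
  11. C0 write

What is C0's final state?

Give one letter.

Answer: M

Derivation:
Op 1: C0 write [C0 write: invalidate none -> C0=M] -> [M,I,I]
Op 2: C1 write [C1 write: invalidate ['C0=M'] -> C1=M] -> [I,M,I]
Op 3: C0 read [C0 read from I: others=['C1=M'] -> C0=S, others downsized to S] -> [S,S,I]
Op 4: C2 read [C2 read from I: others=['C0=S', 'C1=S'] -> C2=S, others downsized to S] -> [S,S,S]
Op 5: C2 write [C2 write: invalidate ['C0=S', 'C1=S'] -> C2=M] -> [I,I,M]
Op 6: C0 write [C0 write: invalidate ['C2=M'] -> C0=M] -> [M,I,I]
Op 7: C0 write [C0 write: already M (modified), no change] -> [M,I,I]
Op 8: C1 write [C1 write: invalidate ['C0=M'] -> C1=M] -> [I,M,I]
Op 9: C1 write [C1 write: already M (modified), no change] -> [I,M,I]
Op 10: C0 write [C0 write: invalidate ['C1=M'] -> C0=M] -> [M,I,I]
Op 11: C0 write [C0 write: already M (modified), no change] -> [M,I,I]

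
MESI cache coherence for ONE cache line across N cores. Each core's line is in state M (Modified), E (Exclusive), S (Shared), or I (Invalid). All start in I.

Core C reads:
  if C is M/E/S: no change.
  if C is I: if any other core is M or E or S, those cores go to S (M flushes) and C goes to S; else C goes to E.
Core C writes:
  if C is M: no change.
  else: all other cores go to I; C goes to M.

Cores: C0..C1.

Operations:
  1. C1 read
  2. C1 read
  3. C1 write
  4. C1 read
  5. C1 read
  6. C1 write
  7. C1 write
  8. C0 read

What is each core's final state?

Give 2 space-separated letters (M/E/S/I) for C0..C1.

Op 1: C1 read [C1 read from I: no other sharers -> C1=E (exclusive)] -> [I,E]
Op 2: C1 read [C1 read: already in E, no change] -> [I,E]
Op 3: C1 write [C1 write: invalidate none -> C1=M] -> [I,M]
Op 4: C1 read [C1 read: already in M, no change] -> [I,M]
Op 5: C1 read [C1 read: already in M, no change] -> [I,M]
Op 6: C1 write [C1 write: already M (modified), no change] -> [I,M]
Op 7: C1 write [C1 write: already M (modified), no change] -> [I,M]
Op 8: C0 read [C0 read from I: others=['C1=M'] -> C0=S, others downsized to S] -> [S,S]

Answer: S S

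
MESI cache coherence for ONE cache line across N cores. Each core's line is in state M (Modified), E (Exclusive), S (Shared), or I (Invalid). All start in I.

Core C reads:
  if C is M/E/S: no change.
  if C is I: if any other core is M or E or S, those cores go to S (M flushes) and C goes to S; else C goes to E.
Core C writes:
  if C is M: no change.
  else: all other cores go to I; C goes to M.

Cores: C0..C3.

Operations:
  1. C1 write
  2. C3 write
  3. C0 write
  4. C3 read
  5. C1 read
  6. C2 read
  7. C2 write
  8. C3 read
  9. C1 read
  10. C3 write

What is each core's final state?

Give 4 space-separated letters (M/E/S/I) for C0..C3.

Op 1: C1 write [C1 write: invalidate none -> C1=M] -> [I,M,I,I]
Op 2: C3 write [C3 write: invalidate ['C1=M'] -> C3=M] -> [I,I,I,M]
Op 3: C0 write [C0 write: invalidate ['C3=M'] -> C0=M] -> [M,I,I,I]
Op 4: C3 read [C3 read from I: others=['C0=M'] -> C3=S, others downsized to S] -> [S,I,I,S]
Op 5: C1 read [C1 read from I: others=['C0=S', 'C3=S'] -> C1=S, others downsized to S] -> [S,S,I,S]
Op 6: C2 read [C2 read from I: others=['C0=S', 'C1=S', 'C3=S'] -> C2=S, others downsized to S] -> [S,S,S,S]
Op 7: C2 write [C2 write: invalidate ['C0=S', 'C1=S', 'C3=S'] -> C2=M] -> [I,I,M,I]
Op 8: C3 read [C3 read from I: others=['C2=M'] -> C3=S, others downsized to S] -> [I,I,S,S]
Op 9: C1 read [C1 read from I: others=['C2=S', 'C3=S'] -> C1=S, others downsized to S] -> [I,S,S,S]
Op 10: C3 write [C3 write: invalidate ['C1=S', 'C2=S'] -> C3=M] -> [I,I,I,M]

Answer: I I I M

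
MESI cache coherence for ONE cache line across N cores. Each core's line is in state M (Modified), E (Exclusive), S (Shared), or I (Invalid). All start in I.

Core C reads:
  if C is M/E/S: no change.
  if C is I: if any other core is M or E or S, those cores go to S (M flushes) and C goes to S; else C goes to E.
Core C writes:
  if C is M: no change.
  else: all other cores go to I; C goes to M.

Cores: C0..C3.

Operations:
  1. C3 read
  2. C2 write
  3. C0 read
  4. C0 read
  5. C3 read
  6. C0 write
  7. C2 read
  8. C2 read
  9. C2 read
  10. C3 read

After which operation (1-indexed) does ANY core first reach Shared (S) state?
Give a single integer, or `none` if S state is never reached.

Answer: 3

Derivation:
Op 1: C3 read [C3 read from I: no other sharers -> C3=E (exclusive)] -> [I,I,I,E]
Op 2: C2 write [C2 write: invalidate ['C3=E'] -> C2=M] -> [I,I,M,I]
Op 3: C0 read [C0 read from I: others=['C2=M'] -> C0=S, others downsized to S] -> [S,I,S,I]
  -> First S state at op 3; remaining ops need not be traced.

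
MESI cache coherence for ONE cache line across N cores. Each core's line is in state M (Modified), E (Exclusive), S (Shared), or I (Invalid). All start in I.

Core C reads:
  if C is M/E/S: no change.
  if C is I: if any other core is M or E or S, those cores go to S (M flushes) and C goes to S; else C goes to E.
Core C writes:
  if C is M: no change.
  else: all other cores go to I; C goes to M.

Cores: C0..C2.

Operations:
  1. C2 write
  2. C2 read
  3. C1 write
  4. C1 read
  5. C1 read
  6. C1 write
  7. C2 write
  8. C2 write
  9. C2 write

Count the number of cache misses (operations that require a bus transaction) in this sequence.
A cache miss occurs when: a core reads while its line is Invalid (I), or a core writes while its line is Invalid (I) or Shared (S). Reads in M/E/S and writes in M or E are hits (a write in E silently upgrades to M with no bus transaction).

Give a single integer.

Answer: 3

Derivation:
Op 1: C2 write [C2 write: invalidate none -> C2=M] -> [I,I,M] [MISS #1: write from I]
Op 2: C2 read [C2 read: already in M, no change] -> [I,I,M] [hit: read from M]
Op 3: C1 write [C1 write: invalidate ['C2=M'] -> C1=M] -> [I,M,I] [MISS #2: write from I]
Op 4: C1 read [C1 read: already in M, no change] -> [I,M,I] [hit: read from M]
Op 5: C1 read [C1 read: already in M, no change] -> [I,M,I] [hit: read from M]
Op 6: C1 write [C1 write: already M (modified), no change] -> [I,M,I] [hit: write from M]
Op 7: C2 write [C2 write: invalidate ['C1=M'] -> C2=M] -> [I,I,M] [MISS #3: write from I]
Op 8: C2 write [C2 write: already M (modified), no change] -> [I,I,M] [hit: write from M]
Op 9: C2 write [C2 write: already M (modified), no change] -> [I,I,M] [hit: write from M]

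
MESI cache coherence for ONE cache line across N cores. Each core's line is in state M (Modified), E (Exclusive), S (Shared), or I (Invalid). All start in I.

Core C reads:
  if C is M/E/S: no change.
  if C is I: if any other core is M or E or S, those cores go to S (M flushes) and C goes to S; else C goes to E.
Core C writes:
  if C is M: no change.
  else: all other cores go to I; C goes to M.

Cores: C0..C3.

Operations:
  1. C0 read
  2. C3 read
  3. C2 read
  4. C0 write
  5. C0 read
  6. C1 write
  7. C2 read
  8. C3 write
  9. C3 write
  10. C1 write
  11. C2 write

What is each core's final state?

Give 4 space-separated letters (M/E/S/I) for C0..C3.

Op 1: C0 read [C0 read from I: no other sharers -> C0=E (exclusive)] -> [E,I,I,I]
Op 2: C3 read [C3 read from I: others=['C0=E'] -> C3=S, others downsized to S] -> [S,I,I,S]
Op 3: C2 read [C2 read from I: others=['C0=S', 'C3=S'] -> C2=S, others downsized to S] -> [S,I,S,S]
Op 4: C0 write [C0 write: invalidate ['C2=S', 'C3=S'] -> C0=M] -> [M,I,I,I]
Op 5: C0 read [C0 read: already in M, no change] -> [M,I,I,I]
Op 6: C1 write [C1 write: invalidate ['C0=M'] -> C1=M] -> [I,M,I,I]
Op 7: C2 read [C2 read from I: others=['C1=M'] -> C2=S, others downsized to S] -> [I,S,S,I]
Op 8: C3 write [C3 write: invalidate ['C1=S', 'C2=S'] -> C3=M] -> [I,I,I,M]
Op 9: C3 write [C3 write: already M (modified), no change] -> [I,I,I,M]
Op 10: C1 write [C1 write: invalidate ['C3=M'] -> C1=M] -> [I,M,I,I]
Op 11: C2 write [C2 write: invalidate ['C1=M'] -> C2=M] -> [I,I,M,I]

Answer: I I M I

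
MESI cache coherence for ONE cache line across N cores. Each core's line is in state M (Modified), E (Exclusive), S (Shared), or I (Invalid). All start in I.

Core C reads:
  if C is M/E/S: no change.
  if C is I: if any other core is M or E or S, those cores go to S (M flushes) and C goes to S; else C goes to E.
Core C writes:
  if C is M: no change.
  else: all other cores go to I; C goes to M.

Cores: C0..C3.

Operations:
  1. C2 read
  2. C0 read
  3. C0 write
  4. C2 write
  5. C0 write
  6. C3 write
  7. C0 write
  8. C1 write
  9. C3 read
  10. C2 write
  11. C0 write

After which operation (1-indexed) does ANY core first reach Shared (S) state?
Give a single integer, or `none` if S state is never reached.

Op 1: C2 read [C2 read from I: no other sharers -> C2=E (exclusive)] -> [I,I,E,I]
Op 2: C0 read [C0 read from I: others=['C2=E'] -> C0=S, others downsized to S] -> [S,I,S,I]
  -> First S state at op 2; remaining ops need not be traced.

Answer: 2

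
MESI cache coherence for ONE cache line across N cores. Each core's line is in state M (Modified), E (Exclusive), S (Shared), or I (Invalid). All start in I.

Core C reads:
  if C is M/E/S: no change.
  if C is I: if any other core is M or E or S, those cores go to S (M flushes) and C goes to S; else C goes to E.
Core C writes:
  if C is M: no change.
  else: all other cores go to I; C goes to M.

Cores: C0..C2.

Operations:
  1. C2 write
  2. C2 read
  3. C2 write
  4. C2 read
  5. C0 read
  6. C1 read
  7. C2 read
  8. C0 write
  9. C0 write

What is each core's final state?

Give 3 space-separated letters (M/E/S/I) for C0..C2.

Answer: M I I

Derivation:
Op 1: C2 write [C2 write: invalidate none -> C2=M] -> [I,I,M]
Op 2: C2 read [C2 read: already in M, no change] -> [I,I,M]
Op 3: C2 write [C2 write: already M (modified), no change] -> [I,I,M]
Op 4: C2 read [C2 read: already in M, no change] -> [I,I,M]
Op 5: C0 read [C0 read from I: others=['C2=M'] -> C0=S, others downsized to S] -> [S,I,S]
Op 6: C1 read [C1 read from I: others=['C0=S', 'C2=S'] -> C1=S, others downsized to S] -> [S,S,S]
Op 7: C2 read [C2 read: already in S, no change] -> [S,S,S]
Op 8: C0 write [C0 write: invalidate ['C1=S', 'C2=S'] -> C0=M] -> [M,I,I]
Op 9: C0 write [C0 write: already M (modified), no change] -> [M,I,I]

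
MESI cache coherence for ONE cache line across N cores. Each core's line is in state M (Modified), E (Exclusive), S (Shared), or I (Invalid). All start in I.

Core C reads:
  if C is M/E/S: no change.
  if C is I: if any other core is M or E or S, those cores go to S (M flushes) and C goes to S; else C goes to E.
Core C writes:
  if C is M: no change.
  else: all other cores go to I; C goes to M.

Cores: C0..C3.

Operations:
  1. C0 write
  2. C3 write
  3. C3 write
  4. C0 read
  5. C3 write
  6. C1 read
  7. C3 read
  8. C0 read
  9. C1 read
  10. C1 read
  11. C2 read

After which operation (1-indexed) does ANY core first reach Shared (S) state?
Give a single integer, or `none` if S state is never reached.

Op 1: C0 write [C0 write: invalidate none -> C0=M] -> [M,I,I,I]
Op 2: C3 write [C3 write: invalidate ['C0=M'] -> C3=M] -> [I,I,I,M]
Op 3: C3 write [C3 write: already M (modified), no change] -> [I,I,I,M]
Op 4: C0 read [C0 read from I: others=['C3=M'] -> C0=S, others downsized to S] -> [S,I,I,S]
  -> First S state at op 4; remaining ops need not be traced.

Answer: 4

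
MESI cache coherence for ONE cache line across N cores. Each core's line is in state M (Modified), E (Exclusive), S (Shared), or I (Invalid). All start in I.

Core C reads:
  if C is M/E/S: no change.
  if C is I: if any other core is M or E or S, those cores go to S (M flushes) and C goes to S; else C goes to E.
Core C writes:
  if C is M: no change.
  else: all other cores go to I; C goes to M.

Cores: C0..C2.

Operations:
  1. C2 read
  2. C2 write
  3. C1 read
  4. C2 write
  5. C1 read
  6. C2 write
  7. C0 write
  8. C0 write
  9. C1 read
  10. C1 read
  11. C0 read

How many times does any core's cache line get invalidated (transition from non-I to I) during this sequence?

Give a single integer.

Answer: 3

Derivation:
Op 1: C2 read [C2 read from I: no other sharers -> C2=E (exclusive)] -> [I,I,E] (invalidations this op: 0; running total: 0)
Op 2: C2 write [C2 write: invalidate none -> C2=M] -> [I,I,M] (invalidations this op: 0; running total: 0)
Op 3: C1 read [C1 read from I: others=['C2=M'] -> C1=S, others downsized to S] -> [I,S,S] (invalidations this op: 0; running total: 0)
Op 4: C2 write [C2 write: invalidate ['C1=S'] -> C2=M] -> [I,I,M] (invalidations this op: 1; running total: 1)
Op 5: C1 read [C1 read from I: others=['C2=M'] -> C1=S, others downsized to S] -> [I,S,S] (invalidations this op: 0; running total: 1)
Op 6: C2 write [C2 write: invalidate ['C1=S'] -> C2=M] -> [I,I,M] (invalidations this op: 1; running total: 2)
Op 7: C0 write [C0 write: invalidate ['C2=M'] -> C0=M] -> [M,I,I] (invalidations this op: 1; running total: 3)
Op 8: C0 write [C0 write: already M (modified), no change] -> [M,I,I] (invalidations this op: 0; running total: 3)
Op 9: C1 read [C1 read from I: others=['C0=M'] -> C1=S, others downsized to S] -> [S,S,I] (invalidations this op: 0; running total: 3)
Op 10: C1 read [C1 read: already in S, no change] -> [S,S,I] (invalidations this op: 0; running total: 3)
Op 11: C0 read [C0 read: already in S, no change] -> [S,S,I] (invalidations this op: 0; running total: 3)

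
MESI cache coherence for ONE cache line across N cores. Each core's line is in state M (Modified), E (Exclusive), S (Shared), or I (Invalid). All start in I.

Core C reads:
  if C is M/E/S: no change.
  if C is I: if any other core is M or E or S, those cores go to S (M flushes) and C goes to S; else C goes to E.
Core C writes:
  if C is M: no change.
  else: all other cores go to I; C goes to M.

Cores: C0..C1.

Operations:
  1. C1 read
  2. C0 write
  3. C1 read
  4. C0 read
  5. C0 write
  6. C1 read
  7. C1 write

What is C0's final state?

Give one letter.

Op 1: C1 read [C1 read from I: no other sharers -> C1=E (exclusive)] -> [I,E]
Op 2: C0 write [C0 write: invalidate ['C1=E'] -> C0=M] -> [M,I]
Op 3: C1 read [C1 read from I: others=['C0=M'] -> C1=S, others downsized to S] -> [S,S]
Op 4: C0 read [C0 read: already in S, no change] -> [S,S]
Op 5: C0 write [C0 write: invalidate ['C1=S'] -> C0=M] -> [M,I]
Op 6: C1 read [C1 read from I: others=['C0=M'] -> C1=S, others downsized to S] -> [S,S]
Op 7: C1 write [C1 write: invalidate ['C0=S'] -> C1=M] -> [I,M]

Answer: I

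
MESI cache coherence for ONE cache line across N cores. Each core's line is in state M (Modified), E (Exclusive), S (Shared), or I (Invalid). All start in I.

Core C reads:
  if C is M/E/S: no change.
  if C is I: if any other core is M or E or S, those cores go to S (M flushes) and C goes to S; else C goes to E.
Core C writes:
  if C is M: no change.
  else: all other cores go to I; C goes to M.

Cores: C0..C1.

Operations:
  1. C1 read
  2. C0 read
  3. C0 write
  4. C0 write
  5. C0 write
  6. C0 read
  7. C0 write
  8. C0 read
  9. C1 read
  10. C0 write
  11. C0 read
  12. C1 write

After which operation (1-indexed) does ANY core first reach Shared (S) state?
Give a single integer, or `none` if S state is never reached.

Answer: 2

Derivation:
Op 1: C1 read [C1 read from I: no other sharers -> C1=E (exclusive)] -> [I,E]
Op 2: C0 read [C0 read from I: others=['C1=E'] -> C0=S, others downsized to S] -> [S,S]
  -> First S state at op 2; remaining ops need not be traced.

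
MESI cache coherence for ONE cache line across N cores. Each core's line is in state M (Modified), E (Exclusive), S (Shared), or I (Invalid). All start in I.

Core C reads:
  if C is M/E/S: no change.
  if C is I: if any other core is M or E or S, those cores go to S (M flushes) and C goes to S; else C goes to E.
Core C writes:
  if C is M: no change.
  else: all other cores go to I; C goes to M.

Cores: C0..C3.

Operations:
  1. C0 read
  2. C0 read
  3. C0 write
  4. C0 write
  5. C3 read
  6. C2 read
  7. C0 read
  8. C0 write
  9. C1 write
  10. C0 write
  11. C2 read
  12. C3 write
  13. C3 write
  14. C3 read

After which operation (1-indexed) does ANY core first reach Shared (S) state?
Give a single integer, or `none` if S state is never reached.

Op 1: C0 read [C0 read from I: no other sharers -> C0=E (exclusive)] -> [E,I,I,I]
Op 2: C0 read [C0 read: already in E, no change] -> [E,I,I,I]
Op 3: C0 write [C0 write: invalidate none -> C0=M] -> [M,I,I,I]
Op 4: C0 write [C0 write: already M (modified), no change] -> [M,I,I,I]
Op 5: C3 read [C3 read from I: others=['C0=M'] -> C3=S, others downsized to S] -> [S,I,I,S]
  -> First S state at op 5; remaining ops need not be traced.

Answer: 5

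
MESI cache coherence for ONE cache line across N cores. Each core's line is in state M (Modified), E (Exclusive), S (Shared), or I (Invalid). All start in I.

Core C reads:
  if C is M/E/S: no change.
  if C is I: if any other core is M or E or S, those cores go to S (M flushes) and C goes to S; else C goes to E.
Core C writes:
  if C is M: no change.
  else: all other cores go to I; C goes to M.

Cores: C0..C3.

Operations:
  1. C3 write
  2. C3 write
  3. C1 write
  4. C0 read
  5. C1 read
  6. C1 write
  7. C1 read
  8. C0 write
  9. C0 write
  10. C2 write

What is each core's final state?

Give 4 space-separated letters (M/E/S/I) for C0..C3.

Answer: I I M I

Derivation:
Op 1: C3 write [C3 write: invalidate none -> C3=M] -> [I,I,I,M]
Op 2: C3 write [C3 write: already M (modified), no change] -> [I,I,I,M]
Op 3: C1 write [C1 write: invalidate ['C3=M'] -> C1=M] -> [I,M,I,I]
Op 4: C0 read [C0 read from I: others=['C1=M'] -> C0=S, others downsized to S] -> [S,S,I,I]
Op 5: C1 read [C1 read: already in S, no change] -> [S,S,I,I]
Op 6: C1 write [C1 write: invalidate ['C0=S'] -> C1=M] -> [I,M,I,I]
Op 7: C1 read [C1 read: already in M, no change] -> [I,M,I,I]
Op 8: C0 write [C0 write: invalidate ['C1=M'] -> C0=M] -> [M,I,I,I]
Op 9: C0 write [C0 write: already M (modified), no change] -> [M,I,I,I]
Op 10: C2 write [C2 write: invalidate ['C0=M'] -> C2=M] -> [I,I,M,I]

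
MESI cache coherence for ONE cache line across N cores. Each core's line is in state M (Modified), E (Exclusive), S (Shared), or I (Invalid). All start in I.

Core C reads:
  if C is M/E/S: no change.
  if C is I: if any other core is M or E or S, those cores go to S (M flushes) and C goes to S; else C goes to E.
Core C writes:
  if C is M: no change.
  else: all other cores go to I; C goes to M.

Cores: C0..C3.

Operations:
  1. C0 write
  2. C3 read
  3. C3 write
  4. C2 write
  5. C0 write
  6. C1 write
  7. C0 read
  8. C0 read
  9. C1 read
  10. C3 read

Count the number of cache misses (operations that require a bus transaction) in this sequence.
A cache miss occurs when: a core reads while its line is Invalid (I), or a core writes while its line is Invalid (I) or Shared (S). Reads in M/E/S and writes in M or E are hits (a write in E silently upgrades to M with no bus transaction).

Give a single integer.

Answer: 8

Derivation:
Op 1: C0 write [C0 write: invalidate none -> C0=M] -> [M,I,I,I] [MISS #1: write from I]
Op 2: C3 read [C3 read from I: others=['C0=M'] -> C3=S, others downsized to S] -> [S,I,I,S] [MISS #2: read from I]
Op 3: C3 write [C3 write: invalidate ['C0=S'] -> C3=M] -> [I,I,I,M] [MISS #3: write from S]
Op 4: C2 write [C2 write: invalidate ['C3=M'] -> C2=M] -> [I,I,M,I] [MISS #4: write from I]
Op 5: C0 write [C0 write: invalidate ['C2=M'] -> C0=M] -> [M,I,I,I] [MISS #5: write from I]
Op 6: C1 write [C1 write: invalidate ['C0=M'] -> C1=M] -> [I,M,I,I] [MISS #6: write from I]
Op 7: C0 read [C0 read from I: others=['C1=M'] -> C0=S, others downsized to S] -> [S,S,I,I] [MISS #7: read from I]
Op 8: C0 read [C0 read: already in S, no change] -> [S,S,I,I] [hit: read from S]
Op 9: C1 read [C1 read: already in S, no change] -> [S,S,I,I] [hit: read from S]
Op 10: C3 read [C3 read from I: others=['C0=S', 'C1=S'] -> C3=S, others downsized to S] -> [S,S,I,S] [MISS #8: read from I]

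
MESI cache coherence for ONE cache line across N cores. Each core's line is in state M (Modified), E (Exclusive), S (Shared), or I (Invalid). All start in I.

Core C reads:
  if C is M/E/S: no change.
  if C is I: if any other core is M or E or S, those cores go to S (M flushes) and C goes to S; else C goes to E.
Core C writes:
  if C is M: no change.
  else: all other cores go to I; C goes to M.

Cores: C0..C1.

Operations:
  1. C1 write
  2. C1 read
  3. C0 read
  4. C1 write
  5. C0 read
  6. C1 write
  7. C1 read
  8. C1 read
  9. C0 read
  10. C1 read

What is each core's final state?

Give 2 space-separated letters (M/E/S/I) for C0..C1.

Answer: S S

Derivation:
Op 1: C1 write [C1 write: invalidate none -> C1=M] -> [I,M]
Op 2: C1 read [C1 read: already in M, no change] -> [I,M]
Op 3: C0 read [C0 read from I: others=['C1=M'] -> C0=S, others downsized to S] -> [S,S]
Op 4: C1 write [C1 write: invalidate ['C0=S'] -> C1=M] -> [I,M]
Op 5: C0 read [C0 read from I: others=['C1=M'] -> C0=S, others downsized to S] -> [S,S]
Op 6: C1 write [C1 write: invalidate ['C0=S'] -> C1=M] -> [I,M]
Op 7: C1 read [C1 read: already in M, no change] -> [I,M]
Op 8: C1 read [C1 read: already in M, no change] -> [I,M]
Op 9: C0 read [C0 read from I: others=['C1=M'] -> C0=S, others downsized to S] -> [S,S]
Op 10: C1 read [C1 read: already in S, no change] -> [S,S]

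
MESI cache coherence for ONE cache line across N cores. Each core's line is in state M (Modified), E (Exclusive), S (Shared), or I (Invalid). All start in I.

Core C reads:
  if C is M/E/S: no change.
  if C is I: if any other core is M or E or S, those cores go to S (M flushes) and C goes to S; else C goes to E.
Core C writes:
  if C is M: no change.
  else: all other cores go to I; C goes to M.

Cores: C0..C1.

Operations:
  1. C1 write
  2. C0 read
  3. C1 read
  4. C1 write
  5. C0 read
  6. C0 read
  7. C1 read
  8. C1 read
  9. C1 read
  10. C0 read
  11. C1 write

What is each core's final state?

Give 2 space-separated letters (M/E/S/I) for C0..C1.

Answer: I M

Derivation:
Op 1: C1 write [C1 write: invalidate none -> C1=M] -> [I,M]
Op 2: C0 read [C0 read from I: others=['C1=M'] -> C0=S, others downsized to S] -> [S,S]
Op 3: C1 read [C1 read: already in S, no change] -> [S,S]
Op 4: C1 write [C1 write: invalidate ['C0=S'] -> C1=M] -> [I,M]
Op 5: C0 read [C0 read from I: others=['C1=M'] -> C0=S, others downsized to S] -> [S,S]
Op 6: C0 read [C0 read: already in S, no change] -> [S,S]
Op 7: C1 read [C1 read: already in S, no change] -> [S,S]
Op 8: C1 read [C1 read: already in S, no change] -> [S,S]
Op 9: C1 read [C1 read: already in S, no change] -> [S,S]
Op 10: C0 read [C0 read: already in S, no change] -> [S,S]
Op 11: C1 write [C1 write: invalidate ['C0=S'] -> C1=M] -> [I,M]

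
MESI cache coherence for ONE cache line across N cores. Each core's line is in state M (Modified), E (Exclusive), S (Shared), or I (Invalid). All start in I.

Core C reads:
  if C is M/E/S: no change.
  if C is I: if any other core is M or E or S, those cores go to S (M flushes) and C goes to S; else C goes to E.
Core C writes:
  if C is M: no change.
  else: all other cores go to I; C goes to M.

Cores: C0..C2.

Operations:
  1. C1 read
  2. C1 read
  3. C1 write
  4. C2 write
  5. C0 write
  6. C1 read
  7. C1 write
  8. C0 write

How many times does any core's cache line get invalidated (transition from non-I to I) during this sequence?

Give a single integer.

Answer: 4

Derivation:
Op 1: C1 read [C1 read from I: no other sharers -> C1=E (exclusive)] -> [I,E,I] (invalidations this op: 0; running total: 0)
Op 2: C1 read [C1 read: already in E, no change] -> [I,E,I] (invalidations this op: 0; running total: 0)
Op 3: C1 write [C1 write: invalidate none -> C1=M] -> [I,M,I] (invalidations this op: 0; running total: 0)
Op 4: C2 write [C2 write: invalidate ['C1=M'] -> C2=M] -> [I,I,M] (invalidations this op: 1; running total: 1)
Op 5: C0 write [C0 write: invalidate ['C2=M'] -> C0=M] -> [M,I,I] (invalidations this op: 1; running total: 2)
Op 6: C1 read [C1 read from I: others=['C0=M'] -> C1=S, others downsized to S] -> [S,S,I] (invalidations this op: 0; running total: 2)
Op 7: C1 write [C1 write: invalidate ['C0=S'] -> C1=M] -> [I,M,I] (invalidations this op: 1; running total: 3)
Op 8: C0 write [C0 write: invalidate ['C1=M'] -> C0=M] -> [M,I,I] (invalidations this op: 1; running total: 4)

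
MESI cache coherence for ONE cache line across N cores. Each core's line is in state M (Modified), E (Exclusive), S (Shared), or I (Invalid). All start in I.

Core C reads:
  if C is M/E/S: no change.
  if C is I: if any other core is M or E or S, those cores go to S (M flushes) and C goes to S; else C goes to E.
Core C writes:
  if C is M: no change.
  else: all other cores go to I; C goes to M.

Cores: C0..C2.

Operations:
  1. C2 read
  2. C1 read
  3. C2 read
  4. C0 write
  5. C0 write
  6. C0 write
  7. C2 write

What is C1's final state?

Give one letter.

Answer: I

Derivation:
Op 1: C2 read [C2 read from I: no other sharers -> C2=E (exclusive)] -> [I,I,E]
Op 2: C1 read [C1 read from I: others=['C2=E'] -> C1=S, others downsized to S] -> [I,S,S]
Op 3: C2 read [C2 read: already in S, no change] -> [I,S,S]
Op 4: C0 write [C0 write: invalidate ['C1=S', 'C2=S'] -> C0=M] -> [M,I,I]
Op 5: C0 write [C0 write: already M (modified), no change] -> [M,I,I]
Op 6: C0 write [C0 write: already M (modified), no change] -> [M,I,I]
Op 7: C2 write [C2 write: invalidate ['C0=M'] -> C2=M] -> [I,I,M]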